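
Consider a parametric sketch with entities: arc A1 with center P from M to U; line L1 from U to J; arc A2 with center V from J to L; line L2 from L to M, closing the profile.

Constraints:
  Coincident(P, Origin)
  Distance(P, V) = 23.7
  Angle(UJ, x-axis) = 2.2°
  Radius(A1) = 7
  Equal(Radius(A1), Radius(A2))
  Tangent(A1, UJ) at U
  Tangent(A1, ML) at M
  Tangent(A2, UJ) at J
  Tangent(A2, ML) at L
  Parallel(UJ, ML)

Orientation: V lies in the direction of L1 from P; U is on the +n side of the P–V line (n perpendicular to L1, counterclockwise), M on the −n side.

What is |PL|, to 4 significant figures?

24.71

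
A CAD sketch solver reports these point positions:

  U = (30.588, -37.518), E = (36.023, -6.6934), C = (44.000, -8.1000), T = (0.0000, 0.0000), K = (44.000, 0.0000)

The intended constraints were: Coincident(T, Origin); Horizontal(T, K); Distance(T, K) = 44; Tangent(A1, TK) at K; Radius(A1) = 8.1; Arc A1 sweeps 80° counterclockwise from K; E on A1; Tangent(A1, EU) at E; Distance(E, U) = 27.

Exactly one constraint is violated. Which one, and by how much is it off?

Distance(E, U) = 27 — off by 4.30.

T = (0.00, 0.00) ✓; T.y = 0.00, K.y = 0.00 ✓; |TK| = 44.00 ✓; ∠(CK, KT) = 90.00° ✓; |CK| = 8.100 ✓; bearing(C→E) − bearing(C→K) = 80.00° ✓; |CE| = 8.100 ✓; ∠(CE, EU) = 90.00° ✓; |EU| = 31.30 ✗.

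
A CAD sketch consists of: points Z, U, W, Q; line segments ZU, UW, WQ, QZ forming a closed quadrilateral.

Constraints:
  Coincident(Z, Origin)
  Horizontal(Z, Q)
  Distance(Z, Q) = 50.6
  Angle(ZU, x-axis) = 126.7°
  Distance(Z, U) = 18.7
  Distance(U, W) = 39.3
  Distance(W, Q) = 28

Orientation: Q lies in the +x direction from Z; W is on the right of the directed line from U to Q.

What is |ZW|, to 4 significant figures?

23.39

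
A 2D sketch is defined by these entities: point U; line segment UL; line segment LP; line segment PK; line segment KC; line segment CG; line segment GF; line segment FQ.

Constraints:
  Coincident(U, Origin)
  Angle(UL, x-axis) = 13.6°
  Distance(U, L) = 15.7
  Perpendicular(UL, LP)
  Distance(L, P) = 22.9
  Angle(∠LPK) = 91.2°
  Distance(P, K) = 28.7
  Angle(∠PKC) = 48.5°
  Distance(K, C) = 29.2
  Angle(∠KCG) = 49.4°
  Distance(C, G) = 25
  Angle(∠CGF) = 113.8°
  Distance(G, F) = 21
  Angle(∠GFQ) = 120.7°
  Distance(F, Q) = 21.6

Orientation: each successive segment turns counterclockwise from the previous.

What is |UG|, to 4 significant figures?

27.72

U is at the origin; UL runs at 13.6° with length 15.7, so L = (15.26, 3.692). UL is perpendicular to LP, so LP runs at 103.6°; with |LP| = 22.9, P = (9.875, 25.95). ∠LPK = 91.2° gives PK at -167.6° from the x-axis; with |PK| = 28.7, K = (-18.16, 19.79). ∠PKC = 48.5° gives KC at -36.10° from the x-axis; with |KC| = 29.2, C = (5.438, 2.582). ∠KCG = 49.4° gives CG at 94.50° from the x-axis; with |CG| = 25.0, G = (3.476, 27.51). Then |UG| = |G − U| = 27.72.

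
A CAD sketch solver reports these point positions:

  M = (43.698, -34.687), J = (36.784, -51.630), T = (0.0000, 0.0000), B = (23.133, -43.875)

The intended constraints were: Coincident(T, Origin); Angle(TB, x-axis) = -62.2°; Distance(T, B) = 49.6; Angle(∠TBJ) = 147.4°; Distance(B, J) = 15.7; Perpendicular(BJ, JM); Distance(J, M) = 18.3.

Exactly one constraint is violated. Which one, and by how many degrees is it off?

Perpendicular(BJ, JM) — off by 7.40°.

T = (0.00, 0.00) ✓; TB at -62.20° ✓; |TB| = 49.60 ✓; ∠TBJ = 147.4° ✓; |BJ| = 15.70 ✓; ∠(BJ, JM) = 97.40° ✗; |JM| = 18.30 ✓.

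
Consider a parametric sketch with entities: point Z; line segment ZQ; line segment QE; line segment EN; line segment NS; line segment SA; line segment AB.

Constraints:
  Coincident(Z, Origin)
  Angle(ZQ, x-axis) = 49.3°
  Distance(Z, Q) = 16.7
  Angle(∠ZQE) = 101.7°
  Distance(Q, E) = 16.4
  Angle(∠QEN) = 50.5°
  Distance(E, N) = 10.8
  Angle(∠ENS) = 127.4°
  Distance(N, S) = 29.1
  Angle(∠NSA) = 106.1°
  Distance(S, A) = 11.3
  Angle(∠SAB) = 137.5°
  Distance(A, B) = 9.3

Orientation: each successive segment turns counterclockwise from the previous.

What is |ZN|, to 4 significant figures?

15.20

Z is at the origin; ZQ runs at 49.3° with length 16.7, so Q = (10.89, 12.66). ∠ZQE = 101.7° gives QE at 127.6° from the x-axis; with |QE| = 16.4, E = (0.8837, 25.65). ∠QEN = 50.5° gives EN at -102.9° from the x-axis; with |EN| = 10.8, N = (-1.527, 15.13). Then |ZN| = |N − Z| = 15.20.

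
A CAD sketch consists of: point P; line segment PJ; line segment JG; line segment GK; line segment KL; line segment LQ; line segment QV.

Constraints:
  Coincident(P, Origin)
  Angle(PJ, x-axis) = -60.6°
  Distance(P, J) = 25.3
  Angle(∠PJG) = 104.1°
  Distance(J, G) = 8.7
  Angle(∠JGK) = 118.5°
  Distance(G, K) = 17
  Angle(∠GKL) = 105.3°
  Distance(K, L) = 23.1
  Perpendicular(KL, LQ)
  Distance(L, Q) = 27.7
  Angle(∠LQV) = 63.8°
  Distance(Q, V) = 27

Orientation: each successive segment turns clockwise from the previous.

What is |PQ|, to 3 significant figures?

18.7

P is at the origin; PJ runs at -60.6° with length 25.3, so J = (12.4, -22.0). ∠PJG = 104.1° gives JG at -136° from the x-axis; with |JG| = 8.7, G = (6.11, -28.0). ∠JGK = 118.5° gives GK at 162° from the x-axis; with |GK| = 17.0, K = (-10.1, -22.8). ∠GKL = 105.3° gives KL at 87.3° from the x-axis; with |KL| = 23.1, L = (-8.97, 0.297). KL is perpendicular to LQ, so LQ runs at -2.70°; with |LQ| = 27.7, Q = (18.7, -1.01). Then |PQ| = |Q − P| = 18.7.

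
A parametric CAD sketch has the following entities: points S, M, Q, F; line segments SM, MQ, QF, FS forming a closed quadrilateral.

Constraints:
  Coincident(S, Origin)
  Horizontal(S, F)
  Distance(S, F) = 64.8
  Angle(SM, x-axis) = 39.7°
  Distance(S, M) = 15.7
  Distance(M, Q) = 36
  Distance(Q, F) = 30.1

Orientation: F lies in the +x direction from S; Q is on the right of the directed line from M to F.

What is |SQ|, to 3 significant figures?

41.1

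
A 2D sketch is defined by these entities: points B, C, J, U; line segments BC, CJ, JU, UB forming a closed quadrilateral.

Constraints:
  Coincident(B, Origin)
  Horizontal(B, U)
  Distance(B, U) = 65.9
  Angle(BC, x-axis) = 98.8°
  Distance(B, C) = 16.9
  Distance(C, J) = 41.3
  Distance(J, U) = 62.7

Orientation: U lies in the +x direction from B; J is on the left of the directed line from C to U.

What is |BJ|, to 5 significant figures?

53.638

Checks: |CJ| = 41.30 ✓; |JU| = 62.70 ✓.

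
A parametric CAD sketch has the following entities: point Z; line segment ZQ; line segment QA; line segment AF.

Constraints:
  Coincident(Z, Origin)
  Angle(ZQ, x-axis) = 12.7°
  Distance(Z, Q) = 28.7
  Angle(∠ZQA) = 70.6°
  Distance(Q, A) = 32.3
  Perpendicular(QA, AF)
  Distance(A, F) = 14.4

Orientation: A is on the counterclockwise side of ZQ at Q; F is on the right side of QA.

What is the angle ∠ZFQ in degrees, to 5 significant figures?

37.205°

Z is at the origin; ZQ runs at 12.7° with length 28.7, so Q = 28.7·(cos 12.7°, sin 12.7°) = (27.998, 6.3096). ∠ZQA = 70.6°, so QA runs at 12.7° + (180° − 70.6°) = 122.10° from the x-axis; with |QA| = 32.3, A = Q + 32.3·(cos 122.10°, sin 122.10°) = (10.834, 33.672). QA is perpendicular to AF; with |AF| = 14.4 on the right of QA, F = A + 14.4·(0.84712, 0.53140) = (23.032, 41.324). Then cos ∠ZFQ = FZ·FQ / (|FZ||FQ|), giving 37.205°.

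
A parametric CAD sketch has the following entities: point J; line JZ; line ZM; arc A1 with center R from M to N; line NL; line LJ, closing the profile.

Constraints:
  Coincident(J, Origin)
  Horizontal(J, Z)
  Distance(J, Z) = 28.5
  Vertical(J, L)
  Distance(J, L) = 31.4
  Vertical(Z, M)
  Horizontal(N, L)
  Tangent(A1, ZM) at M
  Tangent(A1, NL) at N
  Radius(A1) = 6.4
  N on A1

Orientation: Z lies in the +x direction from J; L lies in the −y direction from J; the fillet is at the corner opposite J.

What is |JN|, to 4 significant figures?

38.40

J is at the origin; J and Z share the same y with |JZ| = 28.5 and Z on the +x side, so Z = (28.50, 0.000). J and L share the same x with |JL| = 31.4 and L on the −y side, so L = (0.000, -31.40). The virtual corner opposite J is at (28.50, -31.40). The tangent condition forces RM to be normal to ZM and tangency of A1 to NL means the radius RN is perpendicular to NL, with radius 6.4, so the center R sits 6.4 in from both sides at R = (22.10, -25.00). That places the tangent points at M = (28.50, -25.00) on ZM and N = (22.10, -31.40) on NL. Then |JN| = |N − J| = 38.40.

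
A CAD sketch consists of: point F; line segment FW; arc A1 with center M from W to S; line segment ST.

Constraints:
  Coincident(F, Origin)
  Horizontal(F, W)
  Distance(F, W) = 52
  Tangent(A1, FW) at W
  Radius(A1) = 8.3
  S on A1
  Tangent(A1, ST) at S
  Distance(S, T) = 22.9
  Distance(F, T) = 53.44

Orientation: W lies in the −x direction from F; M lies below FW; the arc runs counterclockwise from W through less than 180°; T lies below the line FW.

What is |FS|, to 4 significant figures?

59.90

Checks: ∠(MW, WF) = 90.00° ✓; |MS| = 8.300 ✓; ∠(MS, ST) = 90.00° ✓; |ST| = 22.90 ✓; |FT| = 53.44 ✓.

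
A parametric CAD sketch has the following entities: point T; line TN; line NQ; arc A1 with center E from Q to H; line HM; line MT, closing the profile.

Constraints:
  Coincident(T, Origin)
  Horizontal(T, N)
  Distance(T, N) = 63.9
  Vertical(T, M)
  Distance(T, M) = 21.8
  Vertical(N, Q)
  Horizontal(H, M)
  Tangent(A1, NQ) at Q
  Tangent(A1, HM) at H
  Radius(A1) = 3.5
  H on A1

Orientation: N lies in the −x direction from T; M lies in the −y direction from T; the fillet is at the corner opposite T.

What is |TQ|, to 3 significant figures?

66.5

T is at the origin; TN is horizontal with |TN| = 63.9 and N on the −x side, so N = (-63.9, 0.00). T and M share the same x with |TM| = 21.8 and M on the −y side, so M = (0.00, -21.8). The virtual corner opposite T is at (-63.9, -21.8). Since A1 is tangent to NQ there, EQ ⟂ NQ and A1 meets HM tangentially, so EH is at right angles to HM, with radius 3.5, so the center E sits 3.5 in from both sides at E = (-60.4, -18.3). That places the tangent points at Q = (-63.9, -18.3) on NQ and H = (-60.4, -21.8) on HM. Then |TQ| = |Q − T| = 66.5.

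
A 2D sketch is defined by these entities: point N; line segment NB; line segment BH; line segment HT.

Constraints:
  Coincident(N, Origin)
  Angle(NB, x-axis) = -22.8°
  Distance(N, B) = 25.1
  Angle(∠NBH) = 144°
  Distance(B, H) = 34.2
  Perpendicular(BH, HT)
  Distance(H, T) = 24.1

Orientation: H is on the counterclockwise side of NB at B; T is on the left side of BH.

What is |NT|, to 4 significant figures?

55.30

N is at the origin; NB runs at -22.8° with length 25.1, so B = 25.1·(cos -22.8°, sin -22.8°) = (23.14, -9.727). ∠NBH = 144.0°, so BH runs at -22.8° + (180° − 144.0°) = 13.20° from the x-axis; with |BH| = 34.2, H = B + 34.2·(cos 13.20°, sin 13.20°) = (56.44, -1.917). BH is perpendicular to HT; with |HT| = 24.1 on the left of BH, T = H + 24.1·(-0.2284, 0.9736) = (50.93, 21.55). Then |NT| = |T − N| = 55.30.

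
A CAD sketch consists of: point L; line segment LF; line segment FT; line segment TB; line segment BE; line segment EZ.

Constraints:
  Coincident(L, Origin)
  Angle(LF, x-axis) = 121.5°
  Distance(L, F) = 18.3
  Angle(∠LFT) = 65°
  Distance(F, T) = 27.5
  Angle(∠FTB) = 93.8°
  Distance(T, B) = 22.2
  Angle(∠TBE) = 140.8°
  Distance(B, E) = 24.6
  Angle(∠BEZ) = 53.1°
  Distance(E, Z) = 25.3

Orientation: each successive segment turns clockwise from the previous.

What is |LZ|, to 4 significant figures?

1.672

L is at the origin; LF runs at 121.5° with length 18.3, so F = (-9.562, 15.60). ∠LFT = 65.0° gives FT at 6.500° from the x-axis; with |FT| = 27.5, T = (17.76, 18.72). ∠FTB = 93.8° gives TB at -79.70° from the x-axis; with |TB| = 22.2, B = (21.73, -3.126). ∠TBE = 140.8° gives BE at -118.9° from the x-axis; with |BE| = 24.6, E = (9.842, -24.66). ∠BEZ = 53.1° gives EZ at 114.2° from the x-axis; with |EZ| = 25.3, Z = (-0.5289, -1.586). Then |LZ| = |Z − L| = 1.672.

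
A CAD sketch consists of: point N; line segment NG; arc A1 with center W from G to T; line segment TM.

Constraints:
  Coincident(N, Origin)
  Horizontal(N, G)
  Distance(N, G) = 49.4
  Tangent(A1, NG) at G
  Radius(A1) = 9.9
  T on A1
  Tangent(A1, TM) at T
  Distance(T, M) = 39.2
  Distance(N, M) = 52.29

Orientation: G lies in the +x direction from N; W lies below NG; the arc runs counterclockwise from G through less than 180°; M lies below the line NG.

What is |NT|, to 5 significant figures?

40.562

N is at the origin; NG is horizontal with |NG| = 49.4 and G on the +x side, so G = (49.400, 0.0000). A1 meets NG tangentially, so WG is at right angles to NG, so W = G + (0, -9.9) = (49.400, -9.9000). Since WT ⟂ TM (tangency), |WM| = √(9.9² + 39.2²) = 40.431 regardless of where T sits on A1. So M lies on both circle(N, 52.29) and circle(W, 40.431); the below-NG intersection is M = (27.967, -44.182). T is the foot of the tangent from M: T = (39.976, -6.8671).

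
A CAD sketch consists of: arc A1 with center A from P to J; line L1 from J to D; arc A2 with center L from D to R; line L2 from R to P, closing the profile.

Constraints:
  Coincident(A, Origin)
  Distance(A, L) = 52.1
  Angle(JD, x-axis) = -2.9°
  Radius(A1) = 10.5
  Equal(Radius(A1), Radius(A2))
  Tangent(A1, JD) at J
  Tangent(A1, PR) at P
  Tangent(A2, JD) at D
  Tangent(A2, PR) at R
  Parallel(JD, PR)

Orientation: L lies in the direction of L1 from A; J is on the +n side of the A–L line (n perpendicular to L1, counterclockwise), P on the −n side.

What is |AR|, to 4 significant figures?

53.15

Tangency of A1 to both parallel lines with radius 10.5 puts J and P at A ± 10.5·n: J = (0.5312, 10.49), P = (-0.5312, -10.49). Equal radii place D and R the same way about L: D = L + 10.5·n = (52.56, 7.851), R = L − 10.5·n = (51.50, -13.12). Then |AR| = |R − A| = 53.15.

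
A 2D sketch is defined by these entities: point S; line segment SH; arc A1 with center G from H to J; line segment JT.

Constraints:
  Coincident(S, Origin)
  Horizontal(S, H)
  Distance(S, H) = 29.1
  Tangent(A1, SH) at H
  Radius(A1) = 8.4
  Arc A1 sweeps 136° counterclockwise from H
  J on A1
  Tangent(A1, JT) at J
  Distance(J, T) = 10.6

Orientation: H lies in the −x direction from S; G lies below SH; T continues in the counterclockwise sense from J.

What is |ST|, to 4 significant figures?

34.95

S is at the origin; SH is horizontal with |SH| = 29.1 and H on the −x side, so H = (-29.10, 0.000). The tangent condition forces GH to be normal to SH, so G = H + (0, -8.4) = (-29.10, -8.400). On A1, H sits at bearing 90° from G; a 136° counterclockwise sweep puts J at bearing 226°, so J = G + 8.4·(cos 226°, sin 226°) = (-34.94, -14.44). The tangent condition forces GJ to be normal to JT, so JT runs along (−sin 226°, cos 226°); with |JT| = 10.6, T = (-27.31, -21.81). Then |ST| = |T − S| = 34.95.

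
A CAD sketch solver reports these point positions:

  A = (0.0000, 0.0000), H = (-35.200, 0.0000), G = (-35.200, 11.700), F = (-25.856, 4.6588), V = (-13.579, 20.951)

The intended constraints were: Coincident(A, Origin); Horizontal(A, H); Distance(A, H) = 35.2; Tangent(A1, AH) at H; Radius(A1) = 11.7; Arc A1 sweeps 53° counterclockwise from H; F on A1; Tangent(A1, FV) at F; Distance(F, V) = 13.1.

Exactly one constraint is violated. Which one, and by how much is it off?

Distance(F, V) = 13.1 — off by 7.30.

A = (0.00, 0.00) ✓; A.y = 0.00, H.y = 0.00 ✓; |AH| = 35.20 ✓; ∠(GH, HA) = 90.00° ✓; |GH| = 11.70 ✓; bearing(G→F) − bearing(G→H) = 53.00° ✓; |GF| = 11.70 ✓; ∠(GF, FV) = 90.00° ✓; |FV| = 20.40 ✗.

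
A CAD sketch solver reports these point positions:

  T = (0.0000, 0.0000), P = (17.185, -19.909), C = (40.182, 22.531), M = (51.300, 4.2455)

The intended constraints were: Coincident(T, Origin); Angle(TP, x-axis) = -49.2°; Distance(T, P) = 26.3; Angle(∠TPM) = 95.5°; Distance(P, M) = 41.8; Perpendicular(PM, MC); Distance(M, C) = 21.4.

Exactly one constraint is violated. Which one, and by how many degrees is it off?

Perpendicular(PM, MC) — off by 4.00°.

T = (0.00, 0.00) ✓; TP at -49.20° ✓; |TP| = 26.30 ✓; ∠TPM = 95.50° ✓; |PM| = 41.80 ✓; ∠(PM, MC) = 86.00° ✗; |MC| = 21.40 ✓.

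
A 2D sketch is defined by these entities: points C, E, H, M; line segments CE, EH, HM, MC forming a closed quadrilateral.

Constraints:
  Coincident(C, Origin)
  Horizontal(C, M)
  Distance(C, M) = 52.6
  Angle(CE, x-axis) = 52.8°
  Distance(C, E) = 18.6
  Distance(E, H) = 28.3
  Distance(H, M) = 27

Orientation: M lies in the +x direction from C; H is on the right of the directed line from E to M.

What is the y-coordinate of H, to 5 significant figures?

-8.6731

Checks: C.y = 0.00, M.y = 0.00 ✓; |EH| = 28.30 ✓; |HM| = 27.00 ✓.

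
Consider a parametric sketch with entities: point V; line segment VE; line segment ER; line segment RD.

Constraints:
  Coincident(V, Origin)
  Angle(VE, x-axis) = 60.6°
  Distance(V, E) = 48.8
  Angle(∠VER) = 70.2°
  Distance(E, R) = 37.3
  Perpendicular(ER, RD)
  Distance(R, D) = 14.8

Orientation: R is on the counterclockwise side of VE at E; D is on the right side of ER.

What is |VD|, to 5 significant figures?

64.169

∠VER = 70.2°, so ER runs at 60.6° + (180° − 70.2°) = 170.40° from the x-axis; with |ER| = 37.3, R = E + 37.3·(cos 170.40°, sin 170.40°) = (-12.822, 48.736). The perpendicularity gives RD at right angles to ER; with |RD| = 14.8 on the right of ER, D = R + 14.8·(0.16677, 0.98600) = (-10.353, 63.328). Then |VD| = |D − V| = 64.169.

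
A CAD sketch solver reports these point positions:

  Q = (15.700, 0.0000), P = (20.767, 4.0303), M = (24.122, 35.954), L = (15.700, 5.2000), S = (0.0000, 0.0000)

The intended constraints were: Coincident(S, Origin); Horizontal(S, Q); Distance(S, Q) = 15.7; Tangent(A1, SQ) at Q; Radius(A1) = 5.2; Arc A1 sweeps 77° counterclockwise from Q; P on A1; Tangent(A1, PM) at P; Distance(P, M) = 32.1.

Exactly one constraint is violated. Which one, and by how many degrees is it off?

Tangent(A1, PM) at P — off by 7.00°.

S = (0.00, 0.00) ✓; S.y = 0.00, Q.y = 0.00 ✓; |SQ| = 15.70 ✓; ∠(LQ, QS) = 90.00° ✓; |LQ| = 5.200 ✓; bearing(L→P) − bearing(L→Q) = 77.00° ✓; |LP| = 5.200 ✓; ∠(LP, PM) = 83.00° ✗; |PM| = 32.10 ✓.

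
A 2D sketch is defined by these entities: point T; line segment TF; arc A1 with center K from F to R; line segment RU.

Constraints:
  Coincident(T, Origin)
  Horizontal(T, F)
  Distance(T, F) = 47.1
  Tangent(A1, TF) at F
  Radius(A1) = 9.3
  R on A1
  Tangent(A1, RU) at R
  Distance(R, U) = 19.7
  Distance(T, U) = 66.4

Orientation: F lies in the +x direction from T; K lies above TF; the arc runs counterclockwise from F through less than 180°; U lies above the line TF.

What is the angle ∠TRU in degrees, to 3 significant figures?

112°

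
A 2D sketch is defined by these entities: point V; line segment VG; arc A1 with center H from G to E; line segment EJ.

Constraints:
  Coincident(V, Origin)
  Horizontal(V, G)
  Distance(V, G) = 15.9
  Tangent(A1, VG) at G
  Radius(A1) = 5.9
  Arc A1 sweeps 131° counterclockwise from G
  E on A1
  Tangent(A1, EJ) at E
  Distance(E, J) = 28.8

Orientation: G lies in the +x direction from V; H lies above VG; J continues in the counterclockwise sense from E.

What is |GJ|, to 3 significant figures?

34.7

On A1, G sits at bearing -90° from H; a 131° counterclockwise sweep puts E at bearing 41°, so E = H + 5.9·(cos 41°, sin 41°) = (20.4, 9.77). Since A1 is tangent to EJ there, HE ⟂ EJ, so EJ runs along (−sin 41°, cos 41°); with |EJ| = 28.8, J = (1.46, 31.5). Then |GJ| = |J − G| = 34.7.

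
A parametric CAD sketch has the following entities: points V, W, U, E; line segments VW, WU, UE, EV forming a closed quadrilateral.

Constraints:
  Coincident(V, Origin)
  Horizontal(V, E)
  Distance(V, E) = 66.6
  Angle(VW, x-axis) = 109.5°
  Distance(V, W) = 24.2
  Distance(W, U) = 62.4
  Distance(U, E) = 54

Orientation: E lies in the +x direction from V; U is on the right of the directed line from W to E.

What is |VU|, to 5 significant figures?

38.804

Checks: |WU| = 62.40 ✓; |UE| = 54.00 ✓.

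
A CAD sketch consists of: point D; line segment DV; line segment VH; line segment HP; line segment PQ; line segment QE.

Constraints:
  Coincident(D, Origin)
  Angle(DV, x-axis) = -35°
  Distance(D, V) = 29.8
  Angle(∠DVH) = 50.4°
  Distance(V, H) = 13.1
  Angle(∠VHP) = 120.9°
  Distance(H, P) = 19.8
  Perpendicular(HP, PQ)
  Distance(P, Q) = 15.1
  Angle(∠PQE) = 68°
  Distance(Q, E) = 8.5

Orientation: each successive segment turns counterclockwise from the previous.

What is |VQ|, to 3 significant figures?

26.8

D is at the origin; DV runs at -35.0° with length 29.8, so V = (24.4, -17.1). ∠DVH = 50.4° gives VH at 94.6° from the x-axis; with |VH| = 13.1, H = (23.4, -4.03). ∠VHP = 120.9° gives HP at 154° from the x-axis; with |HP| = 19.8, P = (5.61, 4.74). HP ⟂ PQ, so PQ runs at -116°; with |PQ| = 15.1, Q = (-1.08, -8.80). Then |VQ| = |Q − V| = 26.8.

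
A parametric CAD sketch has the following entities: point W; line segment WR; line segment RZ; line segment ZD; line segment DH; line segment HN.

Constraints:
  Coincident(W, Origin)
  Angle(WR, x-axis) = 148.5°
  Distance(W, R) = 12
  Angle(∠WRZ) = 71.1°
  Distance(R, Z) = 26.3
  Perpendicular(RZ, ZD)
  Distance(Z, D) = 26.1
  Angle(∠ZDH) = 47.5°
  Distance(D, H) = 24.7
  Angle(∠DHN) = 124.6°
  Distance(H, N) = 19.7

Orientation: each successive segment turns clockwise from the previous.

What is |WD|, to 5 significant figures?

26.829

∠WRZ = 71.1° gives RZ at 39.600° from the x-axis; with |RZ| = 26.3, Z = (10.033, 23.034). The perpendicularity gives ZD at right angles to RZ, so ZD runs at -50.400°; with |ZD| = 26.1, D = (26.670, 2.9238). Then |WD| = |D − W| = 26.829.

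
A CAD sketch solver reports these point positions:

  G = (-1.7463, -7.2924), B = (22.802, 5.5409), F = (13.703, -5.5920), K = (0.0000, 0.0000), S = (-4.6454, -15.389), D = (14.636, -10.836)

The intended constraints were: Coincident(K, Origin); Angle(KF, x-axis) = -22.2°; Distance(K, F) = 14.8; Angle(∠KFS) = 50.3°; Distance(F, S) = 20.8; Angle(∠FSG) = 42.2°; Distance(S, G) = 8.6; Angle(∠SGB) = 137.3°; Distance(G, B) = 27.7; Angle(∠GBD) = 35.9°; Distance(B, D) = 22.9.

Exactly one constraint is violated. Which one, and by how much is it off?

Distance(B, D) = 22.9 — off by 4.60.

K = (0.00, 0.00) ✓; KF at -22.20° ✓; |KF| = 14.80 ✓; ∠KFS = 50.30° ✓; |FS| = 20.80 ✓; ∠FSG = 42.20° ✓; |SG| = 8.600 ✓; ∠SGB = 137.3° ✓; |GB| = 27.70 ✓; ∠GBD = 35.90° ✓; |BD| = 18.30 ✗.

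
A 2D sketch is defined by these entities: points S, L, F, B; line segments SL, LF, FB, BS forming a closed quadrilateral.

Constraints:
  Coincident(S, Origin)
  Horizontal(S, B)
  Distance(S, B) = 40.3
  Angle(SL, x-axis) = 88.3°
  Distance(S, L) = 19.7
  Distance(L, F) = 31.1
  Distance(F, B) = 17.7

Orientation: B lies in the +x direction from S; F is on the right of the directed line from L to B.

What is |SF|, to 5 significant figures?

22.831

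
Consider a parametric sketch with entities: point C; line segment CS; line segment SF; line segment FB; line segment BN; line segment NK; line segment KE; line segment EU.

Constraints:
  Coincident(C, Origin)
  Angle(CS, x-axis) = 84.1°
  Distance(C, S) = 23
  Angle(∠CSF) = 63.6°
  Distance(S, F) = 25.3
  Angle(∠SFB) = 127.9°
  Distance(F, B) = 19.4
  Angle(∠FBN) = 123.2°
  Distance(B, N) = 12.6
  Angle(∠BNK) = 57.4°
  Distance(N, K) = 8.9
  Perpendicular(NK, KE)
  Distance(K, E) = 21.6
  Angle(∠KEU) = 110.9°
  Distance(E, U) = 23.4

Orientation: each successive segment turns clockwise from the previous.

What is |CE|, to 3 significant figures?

36.9

C is at the origin; CS runs at 84.1° with length 23.0, so S = (2.36, 22.9). ∠CSF = 63.6° gives SF at -32.3° from the x-axis; with |SF| = 25.3, F = (23.7, 9.36). ∠SFB = 127.9° gives FB at -84.4° from the x-axis; with |FB| = 19.4, B = (25.6, -9.95). ∠FBN = 123.2° gives BN at -141° from the x-axis; with |BN| = 12.6, N = (15.8, -17.8). ∠BNK = 57.4° gives NK at 96.2° from the x-axis; with |NK| = 8.9, K = (14.9, -9.00). NK is perpendicular to KE, so KE runs at 6.20°; with |KE| = 21.6, E = (36.3, -6.66). Then |CE| = |E − C| = 36.9.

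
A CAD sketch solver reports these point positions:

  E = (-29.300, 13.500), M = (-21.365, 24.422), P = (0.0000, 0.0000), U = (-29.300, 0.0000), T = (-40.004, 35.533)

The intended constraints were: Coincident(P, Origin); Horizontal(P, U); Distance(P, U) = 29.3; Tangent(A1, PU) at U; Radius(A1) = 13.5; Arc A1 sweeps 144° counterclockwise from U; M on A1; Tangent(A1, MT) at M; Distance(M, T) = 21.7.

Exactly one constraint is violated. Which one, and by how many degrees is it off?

Tangent(A1, MT) at M — off by 5.20°.

P = (0.00, 0.00) ✓; P.y = 0.00, U.y = 0.00 ✓; |PU| = 29.30 ✓; ∠(EU, UP) = 90.00° ✓; |EU| = 13.50 ✓; bearing(E→M) − bearing(E→U) = 144.0° ✓; |EM| = 13.50 ✓; ∠(EM, MT) = 84.80° ✗; |MT| = 21.70 ✓.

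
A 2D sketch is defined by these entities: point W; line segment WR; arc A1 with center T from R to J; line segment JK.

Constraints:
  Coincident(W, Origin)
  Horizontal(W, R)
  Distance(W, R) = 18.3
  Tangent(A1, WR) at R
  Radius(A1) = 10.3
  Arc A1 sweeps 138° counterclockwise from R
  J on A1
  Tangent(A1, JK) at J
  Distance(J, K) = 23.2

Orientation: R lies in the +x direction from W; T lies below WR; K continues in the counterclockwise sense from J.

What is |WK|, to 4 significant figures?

44.06

W is at the origin; WR is horizontal with |WR| = 18.3 and R on the +x side, so R = (18.30, 0.000). Since A1 is tangent to WR there, TR ⟂ WR, so T = R + (0, -10.3) = (18.30, -10.30). On A1, R sits at bearing 90° from T; a 138° counterclockwise sweep puts J at bearing 228°, so J = T + 10.3·(cos 228°, sin 228°) = (11.41, -17.95). The tangent condition forces TJ to be normal to JK, so JK runs along (−sin 228°, cos 228°); with |JK| = 23.2, K = (28.65, -33.48). Then |WK| = |K − W| = 44.06.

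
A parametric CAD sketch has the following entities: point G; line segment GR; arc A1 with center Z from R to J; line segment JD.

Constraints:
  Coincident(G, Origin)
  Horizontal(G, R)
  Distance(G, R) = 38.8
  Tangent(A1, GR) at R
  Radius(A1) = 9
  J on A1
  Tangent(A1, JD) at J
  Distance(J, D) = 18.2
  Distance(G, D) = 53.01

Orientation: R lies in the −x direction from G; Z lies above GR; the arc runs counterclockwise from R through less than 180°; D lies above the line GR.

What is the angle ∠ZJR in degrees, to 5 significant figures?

23.318°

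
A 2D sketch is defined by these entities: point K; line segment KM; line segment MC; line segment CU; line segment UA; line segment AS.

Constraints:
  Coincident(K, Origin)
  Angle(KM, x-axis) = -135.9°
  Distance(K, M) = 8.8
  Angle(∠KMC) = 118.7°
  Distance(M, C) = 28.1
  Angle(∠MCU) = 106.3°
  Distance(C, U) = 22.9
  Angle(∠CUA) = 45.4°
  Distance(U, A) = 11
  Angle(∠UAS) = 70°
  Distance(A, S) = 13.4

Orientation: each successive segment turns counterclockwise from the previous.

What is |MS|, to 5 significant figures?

35.720

K is at the origin; KM runs at -135.9° with length 8.8, so M = (-6.3195, -6.1240). ∠KMC = 118.7° gives MC at -74.600° from the x-axis; with |MC| = 28.1, C = (1.1426, -33.215). ∠MCU = 106.3° gives CU at -0.90000° from the x-axis; with |CU| = 22.9, U = (24.040, -33.575). ∠CUA = 45.4° gives UA at 133.70° from the x-axis; with |UA| = 11.0, A = (16.440, -25.622). ∠UAS = 70.0° gives AS at -116.30° from the x-axis; with |AS| = 13.4, S = (10.503, -37.635). Then |MS| = |S − M| = 35.720.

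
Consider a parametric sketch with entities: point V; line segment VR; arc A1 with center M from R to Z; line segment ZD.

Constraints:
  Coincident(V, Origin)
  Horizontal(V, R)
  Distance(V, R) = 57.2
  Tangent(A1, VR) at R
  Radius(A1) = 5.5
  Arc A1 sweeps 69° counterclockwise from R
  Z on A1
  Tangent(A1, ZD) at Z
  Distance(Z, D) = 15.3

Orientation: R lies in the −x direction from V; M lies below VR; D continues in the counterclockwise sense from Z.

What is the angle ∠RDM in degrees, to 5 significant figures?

9.9743°

On A1, R sits at bearing 90° from M; a 69° counterclockwise sweep puts Z at bearing 159°, so Z = M + 5.5·(cos 159°, sin 159°) = (-62.335, -3.5290). Since A1 is tangent to ZD there, MZ ⟂ ZD, so ZD runs along (−sin 159°, cos 159°); with |ZD| = 15.3, D = (-67.818, -17.813). Then cos ∠RDM = DR·DM / (|DR||DM|), giving 9.9743°.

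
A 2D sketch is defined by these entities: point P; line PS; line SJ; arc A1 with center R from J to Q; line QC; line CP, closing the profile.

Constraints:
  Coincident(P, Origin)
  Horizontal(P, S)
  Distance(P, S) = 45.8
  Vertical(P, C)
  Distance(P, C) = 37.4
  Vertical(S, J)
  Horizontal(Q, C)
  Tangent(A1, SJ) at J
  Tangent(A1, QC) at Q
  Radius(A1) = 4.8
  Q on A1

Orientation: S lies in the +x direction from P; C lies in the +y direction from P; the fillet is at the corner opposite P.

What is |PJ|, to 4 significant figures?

56.22

The virtual corner opposite P is at (45.80, 37.40). A1 meets SJ tangentially, so RJ is at right angles to SJ and since A1 is tangent to QC there, RQ ⟂ QC, with radius 4.8, so the center R sits 4.8 in from both sides at R = (41.00, 32.60). That places the tangent points at J = (45.80, 32.60) on SJ and Q = (41.00, 37.40) on QC. Then |PJ| = |J − P| = 56.22.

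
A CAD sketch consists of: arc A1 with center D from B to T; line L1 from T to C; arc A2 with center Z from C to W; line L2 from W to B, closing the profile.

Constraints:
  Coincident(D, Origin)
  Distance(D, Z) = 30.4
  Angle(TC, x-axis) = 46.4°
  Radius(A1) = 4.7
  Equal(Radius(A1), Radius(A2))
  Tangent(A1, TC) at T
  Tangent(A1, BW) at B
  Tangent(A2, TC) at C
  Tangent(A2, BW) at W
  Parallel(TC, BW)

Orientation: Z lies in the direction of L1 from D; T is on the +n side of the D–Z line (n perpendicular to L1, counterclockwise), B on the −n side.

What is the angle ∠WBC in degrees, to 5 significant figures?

17.182°

The slot axis is L1's direction at 46.4°, so u = (cos 46.4°, sin 46.4°) = (0.68962, 0.72417) and n = (−sin 46.4°, cos 46.4°) = (-0.72417, 0.68962). D is at the origin and Z lies 30.4 along u from D, so Z = 30.4·u = (20.964, 22.015). Tangency of A1 to both parallel lines with radius 4.7 puts T and B at D ± 4.7·n: T = (-3.4036, 3.2412), B = (3.4036, -3.2412). Equal radii place C and W the same way about Z: C = Z + 4.7·n = (17.561, 25.256), W = Z − 4.7·n = (24.368, 18.774). Then cos ∠WBC = BW·BC / (|BW||BC|), giving 17.182°.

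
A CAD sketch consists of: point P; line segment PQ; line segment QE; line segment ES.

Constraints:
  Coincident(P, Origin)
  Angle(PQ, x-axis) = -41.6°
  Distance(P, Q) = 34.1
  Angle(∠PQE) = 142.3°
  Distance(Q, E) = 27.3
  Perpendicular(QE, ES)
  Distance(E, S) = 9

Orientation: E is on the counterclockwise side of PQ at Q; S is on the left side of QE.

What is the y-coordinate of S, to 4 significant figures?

-15.52

∠PQE = 142.3°, so QE runs at -41.6° + (180° − 142.3°) = -3.900° from the x-axis; with |QE| = 27.3, E = Q + 27.3·(cos -3.900°, sin -3.900°) = (52.74, -24.50). The perpendicularity gives ES at right angles to QE; with |ES| = 9.0 on the left of QE, S = E + 9.0·(0.06802, 0.9977) = (53.35, -15.52). So S.y = -15.52.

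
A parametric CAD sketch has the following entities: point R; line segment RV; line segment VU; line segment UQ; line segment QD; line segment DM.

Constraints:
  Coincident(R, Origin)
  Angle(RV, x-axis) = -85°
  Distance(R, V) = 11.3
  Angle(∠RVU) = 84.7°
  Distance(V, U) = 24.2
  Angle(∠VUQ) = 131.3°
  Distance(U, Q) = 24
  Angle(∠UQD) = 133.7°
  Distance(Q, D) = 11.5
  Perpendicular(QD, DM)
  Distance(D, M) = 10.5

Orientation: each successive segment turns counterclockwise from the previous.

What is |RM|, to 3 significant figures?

32.5

R is at the origin; RV runs at -85.0° with length 11.3, so V = (0.985, -11.3). ∠RVU = 84.7° gives VU at 10.3° from the x-axis; with |VU| = 24.2, U = (24.8, -6.93). ∠VUQ = 131.3° gives UQ at 59.0° from the x-axis; with |UQ| = 24.0, Q = (37.2, 13.6). ∠UQD = 133.7° gives QD at 105° from the x-axis; with |QD| = 11.5, D = (34.1, 24.7). The perpendicularity gives DM at right angles to QD, so DM runs at -165°; with |DM| = 10.5, M = (24.0, 22.0). Then |RM| = |M − R| = 32.5.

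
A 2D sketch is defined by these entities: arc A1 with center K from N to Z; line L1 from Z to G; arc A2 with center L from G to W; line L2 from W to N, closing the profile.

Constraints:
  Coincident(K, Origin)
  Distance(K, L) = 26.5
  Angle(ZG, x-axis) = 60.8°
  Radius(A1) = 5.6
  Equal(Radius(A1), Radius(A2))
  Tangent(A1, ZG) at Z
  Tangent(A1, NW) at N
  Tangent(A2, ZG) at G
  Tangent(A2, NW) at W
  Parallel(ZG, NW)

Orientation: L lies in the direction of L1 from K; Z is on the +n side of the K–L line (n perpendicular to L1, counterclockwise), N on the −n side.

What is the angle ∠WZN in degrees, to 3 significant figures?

67.1°

The slot axis is L1's direction at 60.8°, so u = (cos 60.8°, sin 60.8°) = (0.488, 0.873) and n = (−sin 60.8°, cos 60.8°) = (-0.873, 0.488). K is at the origin and L lies 26.5 along u from K, so L = 26.5·u = (12.9, 23.1). Tangency of A1 to both parallel lines with radius 5.6 puts Z and N at K ± 5.6·n: Z = (-4.89, 2.73), N = (4.89, -2.73). Equal radii place G and W the same way about L: G = L + 5.6·n = (8.04, 25.9), W = L − 5.6·n = (17.8, 20.4). Then cos ∠WZN = ZW·ZN / (|ZW||ZN|), giving 67.1°.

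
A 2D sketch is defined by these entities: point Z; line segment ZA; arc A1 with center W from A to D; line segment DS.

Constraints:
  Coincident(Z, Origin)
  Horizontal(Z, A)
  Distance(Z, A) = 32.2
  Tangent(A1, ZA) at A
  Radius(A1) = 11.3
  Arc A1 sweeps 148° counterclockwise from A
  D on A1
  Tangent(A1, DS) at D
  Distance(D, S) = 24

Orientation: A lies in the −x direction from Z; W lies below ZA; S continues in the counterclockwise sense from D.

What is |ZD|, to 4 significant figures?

43.53

Z is at the origin; Z and A share the same y with |ZA| = 32.2 and A on the −x side, so A = (-32.20, 0.000). Since A1 is tangent to ZA there, WA ⟂ ZA, so W = A + (0, -11.3) = (-32.20, -11.30). On A1, A sits at bearing 90° from W; a 148° counterclockwise sweep puts D at bearing 238°, so D = W + 11.3·(cos 238°, sin 238°) = (-38.19, -20.88). Then |ZD| = |D − Z| = 43.53.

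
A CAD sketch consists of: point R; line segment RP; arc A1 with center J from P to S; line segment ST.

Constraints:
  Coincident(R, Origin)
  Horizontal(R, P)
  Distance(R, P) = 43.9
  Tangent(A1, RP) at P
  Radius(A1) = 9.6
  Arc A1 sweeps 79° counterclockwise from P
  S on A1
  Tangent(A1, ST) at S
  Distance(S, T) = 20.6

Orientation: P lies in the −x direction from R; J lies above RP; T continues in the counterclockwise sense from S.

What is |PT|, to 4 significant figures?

31.01

R is at the origin; R and P share the same y with |RP| = 43.9 and P on the −x side, so P = (-43.90, 0.000). Since A1 is tangent to RP there, JP ⟂ RP, so J = P + (0, 9.6) = (-43.90, 9.600). On A1, P sits at bearing -90° from J; a 79° counterclockwise sweep puts S at bearing -11°, so S = J + 9.6·(cos -11°, sin -11°) = (-34.48, 7.768). A1 meets ST tangentially, so JS is at right angles to ST, so ST runs along (−sin -11°, cos -11°); with |ST| = 20.6, T = (-30.55, 27.99). Then |PT| = |T − P| = 31.01.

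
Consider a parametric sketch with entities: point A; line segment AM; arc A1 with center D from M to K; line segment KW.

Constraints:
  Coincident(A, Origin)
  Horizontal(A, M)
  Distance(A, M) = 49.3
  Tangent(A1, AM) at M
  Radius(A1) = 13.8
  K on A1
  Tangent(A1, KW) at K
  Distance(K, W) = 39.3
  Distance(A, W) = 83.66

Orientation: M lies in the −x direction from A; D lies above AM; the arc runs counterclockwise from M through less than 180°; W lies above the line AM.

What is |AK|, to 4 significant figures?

45.33

A is at the origin; A and M share the same y with |AM| = 49.3 and M on the −x side, so M = (-49.30, 0.000). Tangency of A1 to AM means the radius DM is perpendicular to AM, so D = M + (0, 13.8) = (-49.30, 13.80). Since DK ⟂ KW (tangency), |DW| = √(13.8² + 39.3²) = 41.65 regardless of where K sits on A1. So W lies on both circle(A, 83.66) and circle(D, 41.65); the above-AM intersection is W = (-65.35, 52.24). K is the foot of the tangent from W: K = (-39.05, 23.04).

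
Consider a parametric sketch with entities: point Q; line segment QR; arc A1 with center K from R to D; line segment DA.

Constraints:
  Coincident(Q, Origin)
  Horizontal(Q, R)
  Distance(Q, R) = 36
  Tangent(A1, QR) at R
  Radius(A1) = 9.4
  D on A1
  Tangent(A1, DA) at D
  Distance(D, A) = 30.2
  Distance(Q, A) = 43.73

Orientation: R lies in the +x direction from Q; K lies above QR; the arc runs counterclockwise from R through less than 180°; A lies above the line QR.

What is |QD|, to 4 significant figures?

45.66

Q is at the origin; Q and R share the same y with |QR| = 36.0 and R on the +x side, so R = (36.00, 0.000). The tangent condition forces KR to be normal to QR, so K = R + (0, 9.4) = (36.00, 9.400). Since KD ⟂ DA (tangency), |KA| = √(9.4² + 30.2²) = 31.63 regardless of where D sits on A1. So A lies on both circle(Q, 43.73) and circle(K, 31.63); the above-QR intersection is A = (22.03, 37.78). D is the foot of the tangent from A: D = (42.82, 15.87).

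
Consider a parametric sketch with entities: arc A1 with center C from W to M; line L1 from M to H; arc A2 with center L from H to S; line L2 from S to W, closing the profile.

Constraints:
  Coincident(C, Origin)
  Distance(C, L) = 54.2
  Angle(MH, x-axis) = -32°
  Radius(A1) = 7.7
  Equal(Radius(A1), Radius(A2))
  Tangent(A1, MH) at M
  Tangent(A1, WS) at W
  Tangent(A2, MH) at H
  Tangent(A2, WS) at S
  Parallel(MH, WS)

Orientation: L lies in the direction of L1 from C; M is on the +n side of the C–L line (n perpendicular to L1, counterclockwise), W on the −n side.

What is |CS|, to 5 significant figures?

54.744

The slot axis is L1's direction at -32.0°, so u = (cos -32.0°, sin -32.0°) = (0.84805, -0.52992) and n = (−sin -32.0°, cos -32.0°) = (0.52992, 0.84805). C is at the origin and L lies 54.2 along u from C, so L = 54.2·u = (45.964, -28.722). Tangency of A1 to both parallel lines with radius 7.7 puts M and W at C ± 7.7·n: M = (4.0804, 6.5300), W = (-4.0804, -6.5300). Equal radii place H and S the same way about L: H = L + 7.7·n = (50.045, -22.192), S = L − 7.7·n = (41.884, -35.252). Then |CS| = |S − C| = 54.744.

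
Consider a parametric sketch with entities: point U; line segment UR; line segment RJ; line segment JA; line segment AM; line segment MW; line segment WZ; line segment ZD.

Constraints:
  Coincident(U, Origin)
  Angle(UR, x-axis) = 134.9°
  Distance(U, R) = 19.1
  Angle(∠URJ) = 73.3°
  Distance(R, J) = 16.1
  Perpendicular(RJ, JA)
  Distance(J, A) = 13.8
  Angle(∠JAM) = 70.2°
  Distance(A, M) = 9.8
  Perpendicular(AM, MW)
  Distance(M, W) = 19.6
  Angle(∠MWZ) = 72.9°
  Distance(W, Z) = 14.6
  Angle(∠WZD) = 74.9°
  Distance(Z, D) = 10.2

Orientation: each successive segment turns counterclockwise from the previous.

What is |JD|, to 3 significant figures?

7.16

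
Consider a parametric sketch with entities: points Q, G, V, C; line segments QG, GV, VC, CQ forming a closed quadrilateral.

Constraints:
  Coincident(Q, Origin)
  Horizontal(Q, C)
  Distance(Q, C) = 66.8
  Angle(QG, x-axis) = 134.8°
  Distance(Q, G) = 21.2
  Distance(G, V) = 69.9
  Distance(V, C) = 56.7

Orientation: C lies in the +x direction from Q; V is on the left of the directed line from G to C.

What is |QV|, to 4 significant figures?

68.40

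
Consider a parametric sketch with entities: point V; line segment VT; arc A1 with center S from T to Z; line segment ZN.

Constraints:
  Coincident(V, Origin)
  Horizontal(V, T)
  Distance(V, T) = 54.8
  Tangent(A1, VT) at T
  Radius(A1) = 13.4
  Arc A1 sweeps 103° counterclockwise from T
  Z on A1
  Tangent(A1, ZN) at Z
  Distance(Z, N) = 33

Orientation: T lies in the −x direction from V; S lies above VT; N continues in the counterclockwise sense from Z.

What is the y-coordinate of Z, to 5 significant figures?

16.414

V is at the origin; VT is horizontal with |VT| = 54.8 and T on the −x side, so T = (-54.800, 0.0000). Tangency of A1 to VT means the radius ST is perpendicular to VT, so S = T + (0, 13.4) = (-54.800, 13.400). On A1, T sits at bearing -90° from S; a 103° counterclockwise sweep puts Z at bearing 13°, so Z = S + 13.4·(cos 13°, sin 13°) = (-41.743, 16.414). So Z.y = 16.414.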